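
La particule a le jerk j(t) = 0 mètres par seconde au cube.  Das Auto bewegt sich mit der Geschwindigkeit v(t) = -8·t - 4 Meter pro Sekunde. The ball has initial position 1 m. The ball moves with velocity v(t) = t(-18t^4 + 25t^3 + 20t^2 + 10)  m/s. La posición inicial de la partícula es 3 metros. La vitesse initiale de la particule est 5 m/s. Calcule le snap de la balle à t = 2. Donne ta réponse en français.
En partant de la vitesse v(t) = t·(-18·t^4 + 25·t^3 + 20·t^2 + 10), nous prenons 3 dérivées. La dérivée de la vitesse donne l'accélération: a(t) = -18·t^4 + 25·t^3 + 20·t^2 + t·(-72·t^3 + 75·t^2 + 40·t) + 10. En dérivant l'accélération, nous obtenons le jerk: j(t) = -144·t^3 + 150·t^2 + t·(-216·t^2 + 150·t + 40) + 80·t. La dérivée du jerk donne le snap: s(t) = -648·t^2 + t·(150 - 432·t) + 450·t + 120. En utilisant s(t) = -648·t^2 + t·(150 - 432·t) + 450·t + 120 et en substituant t = 2, nous trouvons s = -3000.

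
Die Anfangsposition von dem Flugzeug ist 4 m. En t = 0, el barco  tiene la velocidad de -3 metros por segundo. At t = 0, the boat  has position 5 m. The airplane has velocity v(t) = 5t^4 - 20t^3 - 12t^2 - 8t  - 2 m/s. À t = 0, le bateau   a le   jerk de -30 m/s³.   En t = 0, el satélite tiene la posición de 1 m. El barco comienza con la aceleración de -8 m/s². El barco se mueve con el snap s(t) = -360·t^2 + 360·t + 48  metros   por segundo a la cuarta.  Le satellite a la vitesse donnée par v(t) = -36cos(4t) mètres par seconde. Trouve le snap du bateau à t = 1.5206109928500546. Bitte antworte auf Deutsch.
Mit s(t) = -360·t^2 + 360·t + 48 und Einsetzen von t = 1.5206109928500546, finden wir s = -236.992847541495.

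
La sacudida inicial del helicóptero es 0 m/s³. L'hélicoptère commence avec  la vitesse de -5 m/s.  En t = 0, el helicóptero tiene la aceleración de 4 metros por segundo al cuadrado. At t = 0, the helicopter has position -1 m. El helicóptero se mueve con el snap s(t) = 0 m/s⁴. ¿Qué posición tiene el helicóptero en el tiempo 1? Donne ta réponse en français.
En partant du snap s(t) = 0, nous prenons 4 intégrales. L'intégrale du snap, avec j(0) = 0, donne le jerk: j(t) = 0. En prenant ∫j(t)dt et en appliquant a(0) = 4, nous trouvons a(t) = 4. L'intégrale de l'accélération est la vitesse. En utilisant v(0) = -5, nous obtenons v(t) = 4·t - 5. En prenant ∫v(t)dt et en appliquant x(0) = -1, nous trouvons x(t) = 2·t^2 - 5·t - 1. De l'équation de la position x(t) = 2·t^2 - 5·t - 1, nous substituons t = 1 pour obtenir x = -4.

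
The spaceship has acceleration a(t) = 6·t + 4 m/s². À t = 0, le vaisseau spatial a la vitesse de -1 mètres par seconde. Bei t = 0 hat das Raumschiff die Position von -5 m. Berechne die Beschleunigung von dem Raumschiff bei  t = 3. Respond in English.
Using a(t) = 6·t + 4 and substituting t = 3, we find a = 22.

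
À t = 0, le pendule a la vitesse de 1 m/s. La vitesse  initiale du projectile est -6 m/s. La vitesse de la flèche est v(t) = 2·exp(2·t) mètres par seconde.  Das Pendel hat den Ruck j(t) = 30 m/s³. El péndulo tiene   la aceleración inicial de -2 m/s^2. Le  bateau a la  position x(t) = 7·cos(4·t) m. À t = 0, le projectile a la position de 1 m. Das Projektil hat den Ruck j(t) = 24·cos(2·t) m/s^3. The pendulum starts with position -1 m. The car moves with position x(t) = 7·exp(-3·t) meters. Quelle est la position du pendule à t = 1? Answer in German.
Wir müssen die Stammfunktion unserer Gleichung für den Ruck j(t) = 30 3-mal finden. Das Integral von dem Ruck, mit a(0) = -2, ergibt die Beschleunigung: a(t) = 30·t - 2. Das Integral von der Beschleunigung ist die Geschwindigkeit. Mit v(0) = 1 erhalten wir v(t) = 15·t^2 - 2·t + 1. Mit ∫v(t)dt und Anwendung von x(0) = -1, finden wir x(t) = 5·t^3 - t^2 + t - 1. Wir haben die Position x(t) = 5·t^3 - t^2 + t - 1. Durch Einsetzen von t = 1: x(1) = 4.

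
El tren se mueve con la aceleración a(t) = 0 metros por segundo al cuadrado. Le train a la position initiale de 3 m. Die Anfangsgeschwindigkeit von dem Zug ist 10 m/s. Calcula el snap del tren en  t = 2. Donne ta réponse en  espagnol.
Partiendo de la aceleración a(t) = 0, tomamos 2 derivadas. La derivada de la aceleración da la sacudida: j(t) = 0. La derivada de la sacudida da el snap: s(t) = 0. De la ecuación del snap s(t) = 0, sustituimos t = 2 para obtener s = 0.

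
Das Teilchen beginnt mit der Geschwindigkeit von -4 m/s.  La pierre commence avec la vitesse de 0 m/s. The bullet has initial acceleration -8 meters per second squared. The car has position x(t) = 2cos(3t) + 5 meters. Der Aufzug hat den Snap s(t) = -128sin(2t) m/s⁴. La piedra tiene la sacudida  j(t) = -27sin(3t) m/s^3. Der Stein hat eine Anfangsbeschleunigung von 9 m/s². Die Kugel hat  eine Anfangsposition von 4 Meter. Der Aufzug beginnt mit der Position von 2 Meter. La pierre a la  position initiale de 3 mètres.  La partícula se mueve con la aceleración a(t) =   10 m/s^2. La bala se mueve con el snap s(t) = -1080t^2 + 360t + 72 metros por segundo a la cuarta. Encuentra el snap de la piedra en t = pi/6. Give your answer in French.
En partant du jerk j(t) = -27·sin(3·t), nous prenons 1 dérivée. En prenant d/dt de j(t), nous trouvons s(t) = -81·cos(3·t). Nous avons le snap s(t) = -81·cos(3·t). En substituant t = pi/6: s(pi/6) = 0.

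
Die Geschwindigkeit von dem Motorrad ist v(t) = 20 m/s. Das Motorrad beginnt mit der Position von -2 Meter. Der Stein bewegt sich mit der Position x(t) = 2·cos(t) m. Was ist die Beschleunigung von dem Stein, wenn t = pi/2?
Wir müssen unsere Gleichung für die Position x(t) = 2·cos(t) 2-mal ableiten. Die Ableitung von der Position ergibt die Geschwindigkeit: v(t) = -2·sin(t). Die Ableitung von der Geschwindigkeit ergibt die Beschleunigung: a(t) = -2·cos(t). Aus der Gleichung für die Beschleunigung a(t) = -2·cos(t), setzen wir t = pi/2 ein und erhalten a = 0.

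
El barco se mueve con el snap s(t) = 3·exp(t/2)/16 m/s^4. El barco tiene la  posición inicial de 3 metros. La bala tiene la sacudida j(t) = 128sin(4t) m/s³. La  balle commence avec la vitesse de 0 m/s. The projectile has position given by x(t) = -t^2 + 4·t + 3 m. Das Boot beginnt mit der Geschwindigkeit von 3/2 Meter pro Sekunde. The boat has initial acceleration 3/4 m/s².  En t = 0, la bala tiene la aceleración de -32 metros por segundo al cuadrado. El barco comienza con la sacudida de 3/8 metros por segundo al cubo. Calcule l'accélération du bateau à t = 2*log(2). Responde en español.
Debemos encontrar la integral de nuestra ecuación del snap s(t) = 3·exp(t/2)/16 2 veces. La antiderivada del snap es la sacudida. Usando j(0) = 3/8, obtenemos j(t) = 3·exp(t/2)/8. La antiderivada de la sacudida es la aceleración. Usando a(0) = 3/4, obtenemos a(t) = 3·exp(t/2)/4. De la ecuación de la aceleración a(t) = 3·exp(t/2)/4, sustituimos t = 2*log(2) para obtener a = 3/2.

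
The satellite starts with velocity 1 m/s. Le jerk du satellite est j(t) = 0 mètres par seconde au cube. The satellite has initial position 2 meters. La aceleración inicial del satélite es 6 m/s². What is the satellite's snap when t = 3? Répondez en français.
Nous devons dériver notre équation du jerk j(t) = 0 1 fois. En dérivant le jerk, nous obtenons le snap: s(t) = 0. En utilisant s(t) = 0 et en substituant t = 3, nous trouvons s = 0.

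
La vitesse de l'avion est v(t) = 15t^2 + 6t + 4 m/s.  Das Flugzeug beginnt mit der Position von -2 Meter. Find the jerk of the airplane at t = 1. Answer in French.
Nous devons dériver notre équation de la vitesse v(t) = 15·t^2 + 6·t + 4 2 fois. En dérivant la vitesse, nous obtenons l'accélération: a(t) = 30·t + 6. En dérivant l'accélération, nous obtenons le jerk: j(t) = 30. De l'équation du jerk j(t) = 30, nous substituons t = 1 pour obtenir j = 30.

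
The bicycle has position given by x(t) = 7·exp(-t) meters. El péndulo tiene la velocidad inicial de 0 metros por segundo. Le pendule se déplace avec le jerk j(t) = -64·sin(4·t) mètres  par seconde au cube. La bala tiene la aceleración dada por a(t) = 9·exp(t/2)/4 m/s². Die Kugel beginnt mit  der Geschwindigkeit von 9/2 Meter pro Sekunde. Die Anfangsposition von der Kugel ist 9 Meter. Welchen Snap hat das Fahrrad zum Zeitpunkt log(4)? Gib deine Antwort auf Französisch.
En partant de la position x(t) = 7·exp(-t), nous prenons 4 dérivées. La dérivée de la position donne la vitesse: v(t) = -7·exp(-t). En dérivant la vitesse, nous obtenons l'accélération: a(t) = 7·exp(-t). La dérivée de l'accélération donne le jerk: j(t) = -7·exp(-t). La dérivée du jerk donne le snap: s(t) = 7·exp(-t). En utilisant s(t) = 7·exp(-t) et en substituant t = log(4), nous trouvons s = 7/4.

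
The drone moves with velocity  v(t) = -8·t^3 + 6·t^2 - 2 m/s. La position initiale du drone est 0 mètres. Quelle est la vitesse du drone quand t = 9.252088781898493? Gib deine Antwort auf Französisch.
De l'équation de la vitesse v(t) = -8·t^3 + 6·t^2 - 2, nous substituons t = 9.252088781898493 pour obtenir v = -5824.30840132085.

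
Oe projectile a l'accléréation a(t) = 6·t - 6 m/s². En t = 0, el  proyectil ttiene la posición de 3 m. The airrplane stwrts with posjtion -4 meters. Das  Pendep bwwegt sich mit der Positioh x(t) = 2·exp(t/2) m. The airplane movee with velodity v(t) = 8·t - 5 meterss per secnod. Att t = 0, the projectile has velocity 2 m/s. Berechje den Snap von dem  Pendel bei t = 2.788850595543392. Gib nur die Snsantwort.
Bei t = 2.788850595543392, s = 0.504082041245947.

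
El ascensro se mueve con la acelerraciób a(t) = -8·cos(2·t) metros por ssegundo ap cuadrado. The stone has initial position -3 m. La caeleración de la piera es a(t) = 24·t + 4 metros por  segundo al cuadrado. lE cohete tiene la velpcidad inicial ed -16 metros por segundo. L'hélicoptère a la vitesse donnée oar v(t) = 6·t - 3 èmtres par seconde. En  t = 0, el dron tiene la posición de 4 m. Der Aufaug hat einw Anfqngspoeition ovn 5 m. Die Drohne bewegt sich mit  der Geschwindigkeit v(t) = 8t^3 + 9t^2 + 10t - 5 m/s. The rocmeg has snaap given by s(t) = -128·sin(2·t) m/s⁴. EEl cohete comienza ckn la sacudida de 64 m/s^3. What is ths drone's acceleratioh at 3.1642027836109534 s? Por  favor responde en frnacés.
En partant de la vitesse v(t) = 8·t^3 + 9·t^2 + 10·t - 5, nous prenons 1 dérivée. La dérivée de la vitesse donne l'accélération: a(t) = 24·t^2 + 18·t + 10. Nous avons l'accélération a(t) = 24·t^2 + 18·t + 10. En substituant t = 3.1642027836109534: a(3.1642027836109534) = 307.247952244469.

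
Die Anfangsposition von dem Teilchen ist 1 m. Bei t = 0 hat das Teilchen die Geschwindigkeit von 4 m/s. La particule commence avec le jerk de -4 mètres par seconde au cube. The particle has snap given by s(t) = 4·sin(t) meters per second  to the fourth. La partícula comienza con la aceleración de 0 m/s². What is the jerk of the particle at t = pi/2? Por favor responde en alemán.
Wir müssen das Integral unserer Gleichung für den Snap s(t) = 4·sin(t) 1-mal finden. Mit ∫s(t)dt und Anwendung von j(0) = -4, finden wir j(t) = -4·cos(t). Wir haben den Ruck j(t) = -4·cos(t). Durch Einsetzen von t = pi/2: j(pi/2) = 0.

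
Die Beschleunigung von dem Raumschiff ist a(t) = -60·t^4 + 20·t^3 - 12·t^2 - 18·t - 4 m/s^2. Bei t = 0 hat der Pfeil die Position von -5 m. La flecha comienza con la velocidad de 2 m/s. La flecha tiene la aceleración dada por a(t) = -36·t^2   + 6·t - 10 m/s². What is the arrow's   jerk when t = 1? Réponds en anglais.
We must differentiate our acceleration equation a(t) = -36·t^2 + 6·t - 10 1 time. The derivative of acceleration gives jerk: j(t) = 6 - 72·t. From the given jerk equation j(t) = 6 - 72·t, we substitute t = 1 to get j = -66.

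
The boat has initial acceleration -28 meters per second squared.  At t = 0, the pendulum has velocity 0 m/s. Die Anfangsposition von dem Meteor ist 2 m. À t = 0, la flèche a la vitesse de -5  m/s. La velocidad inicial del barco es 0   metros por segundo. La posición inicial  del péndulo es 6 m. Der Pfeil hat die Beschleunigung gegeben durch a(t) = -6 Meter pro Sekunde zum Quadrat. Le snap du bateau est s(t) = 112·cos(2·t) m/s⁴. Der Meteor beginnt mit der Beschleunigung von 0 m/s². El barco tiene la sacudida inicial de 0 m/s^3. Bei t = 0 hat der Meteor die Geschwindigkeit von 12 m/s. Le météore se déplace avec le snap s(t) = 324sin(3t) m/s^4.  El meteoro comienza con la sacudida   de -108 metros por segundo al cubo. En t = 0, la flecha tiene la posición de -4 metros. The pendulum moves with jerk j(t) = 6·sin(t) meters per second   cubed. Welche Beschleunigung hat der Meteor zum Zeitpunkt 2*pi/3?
Wir müssen unsere Gleichung für den Snap s(t) = 324·sin(3·t) 2-mal integrieren. Durch Integration von dem Snap und Verwendung der Anfangsbedingung j(0) = -108, erhalten wir j(t) = -108·cos(3·t). Durch Integration von dem Ruck und Verwendung der Anfangsbedingung a(0) = 0, erhalten wir a(t) = -36·sin(3·t). Mit a(t) = -36·sin(3·t) und Einsetzen von t = 2*pi/3, finden wir a = 0.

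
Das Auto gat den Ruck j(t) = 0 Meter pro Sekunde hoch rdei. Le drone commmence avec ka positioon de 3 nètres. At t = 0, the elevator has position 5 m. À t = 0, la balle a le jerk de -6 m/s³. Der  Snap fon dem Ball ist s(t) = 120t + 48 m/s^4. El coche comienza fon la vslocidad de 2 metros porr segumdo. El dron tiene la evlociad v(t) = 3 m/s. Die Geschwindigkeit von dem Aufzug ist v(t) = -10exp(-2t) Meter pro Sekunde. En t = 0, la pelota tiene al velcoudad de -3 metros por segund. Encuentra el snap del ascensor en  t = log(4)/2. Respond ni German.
Um dies zu lösen, müssen wir 3 Ableitungen unserer Gleichung für die Geschwindigkeit v(t) = -10·exp(-2·t) nehmen. Durch Ableiten von der Geschwindigkeit erhalten wir die Beschleunigung: a(t) = 20·exp(-2·t). Mit d/dt von a(t) finden wir j(t) = -40·exp(-2·t). Durch Ableiten von dem Ruck erhalten wir den Snap: s(t) = 80·exp(-2·t). Mit s(t) = 80·exp(-2·t) und Einsetzen von t = log(4)/2, finden wir s = 20.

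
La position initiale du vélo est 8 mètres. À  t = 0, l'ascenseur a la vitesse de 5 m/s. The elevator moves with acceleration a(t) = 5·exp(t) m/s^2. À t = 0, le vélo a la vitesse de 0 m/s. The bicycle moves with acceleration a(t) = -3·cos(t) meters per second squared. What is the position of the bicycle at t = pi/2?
Starting from acceleration a(t) = -3·cos(t), we take 2 integrals. The integral of acceleration, with v(0) = 0, gives velocity: v(t) = -3·sin(t). The integral of velocity, with x(0) = 8, gives position: x(t) = 3·cos(t) + 5. From the given position equation x(t) = 3·cos(t) + 5, we substitute t = pi/2 to get x = 5.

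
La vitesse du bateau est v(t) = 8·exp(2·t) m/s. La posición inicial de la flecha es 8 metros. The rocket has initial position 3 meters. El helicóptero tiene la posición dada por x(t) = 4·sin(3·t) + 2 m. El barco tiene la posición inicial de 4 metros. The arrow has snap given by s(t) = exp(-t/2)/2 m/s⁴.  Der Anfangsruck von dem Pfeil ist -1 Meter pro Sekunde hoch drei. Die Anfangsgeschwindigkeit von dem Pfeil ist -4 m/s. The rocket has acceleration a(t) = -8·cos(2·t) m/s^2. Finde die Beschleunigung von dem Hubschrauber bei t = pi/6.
Um dies zu lösen, müssen wir 2 Ableitungen unserer Gleichung für die Position x(t) = 4·sin(3·t) + 2 nehmen. Mit d/dt von x(t) finden wir v(t) = 12·cos(3·t). Durch Ableiten von der Geschwindigkeit erhalten wir die Beschleunigung: a(t) = -36·sin(3·t). Wir haben die Beschleunigung a(t) = -36·sin(3·t). Durch Einsetzen von t = pi/6: a(pi/6) = -36.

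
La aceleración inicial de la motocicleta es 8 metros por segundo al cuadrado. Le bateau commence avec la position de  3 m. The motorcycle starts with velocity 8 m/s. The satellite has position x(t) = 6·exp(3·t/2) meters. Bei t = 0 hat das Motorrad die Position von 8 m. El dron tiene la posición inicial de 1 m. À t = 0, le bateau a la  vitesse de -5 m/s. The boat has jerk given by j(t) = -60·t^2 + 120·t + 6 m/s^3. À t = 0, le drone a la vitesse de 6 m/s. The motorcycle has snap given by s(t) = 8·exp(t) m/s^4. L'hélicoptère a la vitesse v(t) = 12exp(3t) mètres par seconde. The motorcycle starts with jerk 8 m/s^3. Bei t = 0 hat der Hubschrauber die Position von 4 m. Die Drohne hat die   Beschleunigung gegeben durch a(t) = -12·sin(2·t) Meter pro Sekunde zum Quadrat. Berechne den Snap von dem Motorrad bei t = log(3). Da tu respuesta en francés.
De l'équation du snap s(t) = 8·exp(t), nous substituons t = log(3) pour obtenir s = 24.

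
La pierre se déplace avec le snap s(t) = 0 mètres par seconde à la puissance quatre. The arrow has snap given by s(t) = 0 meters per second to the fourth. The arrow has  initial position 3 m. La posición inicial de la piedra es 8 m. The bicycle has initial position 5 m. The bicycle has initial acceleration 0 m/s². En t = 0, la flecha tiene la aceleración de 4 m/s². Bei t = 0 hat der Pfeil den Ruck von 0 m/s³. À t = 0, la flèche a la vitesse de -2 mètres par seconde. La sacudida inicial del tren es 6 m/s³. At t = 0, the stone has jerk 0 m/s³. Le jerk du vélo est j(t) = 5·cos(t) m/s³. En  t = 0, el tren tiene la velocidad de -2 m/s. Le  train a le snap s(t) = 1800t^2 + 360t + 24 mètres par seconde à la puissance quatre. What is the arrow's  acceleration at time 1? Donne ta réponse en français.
Nous devons trouver l'intégrale de notre équation du snap s(t) = 0 2 fois. La primitive du snap est le jerk. En utilisant j(0) = 0, nous obtenons j(t) = 0. En prenant ∫j(t)dt et en appliquant a(0) = 4, nous trouvons a(t) = 4. De l'équation de l'accélération a(t) = 4, nous substituons t = 1 pour obtenir a = 4.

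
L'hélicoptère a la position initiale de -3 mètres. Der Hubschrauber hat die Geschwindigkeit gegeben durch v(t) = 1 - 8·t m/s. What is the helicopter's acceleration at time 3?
To solve this, we need to take 1 derivative of our velocity equation v(t) = 1 - 8·t. The derivative of velocity gives acceleration: a(t) = -8. Using a(t) = -8 and substituting t = 3, we find a = -8.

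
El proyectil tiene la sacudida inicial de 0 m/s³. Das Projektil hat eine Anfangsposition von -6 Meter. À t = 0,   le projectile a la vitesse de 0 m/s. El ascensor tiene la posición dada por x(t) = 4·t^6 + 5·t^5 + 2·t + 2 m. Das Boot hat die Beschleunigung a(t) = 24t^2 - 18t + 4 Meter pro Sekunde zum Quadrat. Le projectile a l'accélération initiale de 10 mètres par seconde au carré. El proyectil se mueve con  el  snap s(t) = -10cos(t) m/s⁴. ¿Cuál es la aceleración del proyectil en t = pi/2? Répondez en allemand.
Wir müssen die Stammfunktion unserer Gleichung für den Snap s(t) = -10·cos(t) 2-mal finden. Das Integral von dem Snap, mit j(0) = 0, ergibt den Ruck: j(t) = -10·sin(t). Durch Integration von dem Ruck und Verwendung der Anfangsbedingung a(0) = 10, erhalten wir a(t) = 10·cos(t). Mit a(t) = 10·cos(t) und Einsetzen von t = pi/2, finden wir a = 0.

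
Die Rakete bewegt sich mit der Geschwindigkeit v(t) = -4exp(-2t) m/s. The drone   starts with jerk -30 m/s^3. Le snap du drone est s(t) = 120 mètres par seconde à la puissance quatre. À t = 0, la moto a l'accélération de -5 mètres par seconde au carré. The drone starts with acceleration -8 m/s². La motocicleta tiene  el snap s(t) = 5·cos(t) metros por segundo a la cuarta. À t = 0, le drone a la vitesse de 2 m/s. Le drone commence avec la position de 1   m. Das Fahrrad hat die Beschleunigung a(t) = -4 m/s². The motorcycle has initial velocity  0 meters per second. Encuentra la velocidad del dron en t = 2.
Para resolver esto, necesitamos tomar 3 integrales de nuestra ecuación del snap s(t) = 120. Integrando el snap y usando la condición inicial j(0) = -30, obtenemos j(t) = 120·t - 30. Integrando la sacudida y usando la condición inicial a(0) = -8, obtenemos a(t) = 60·t^2 - 30·t - 8. Integrando la aceleración y usando la condición inicial v(0) = 2, obtenemos v(t) = 20·t^3 - 15·t^2 - 8·t + 2. Tenemos la velocidad v(t) = 20·t^3 - 15·t^2 - 8·t + 2. Sustituyendo t = 2: v(2) = 86.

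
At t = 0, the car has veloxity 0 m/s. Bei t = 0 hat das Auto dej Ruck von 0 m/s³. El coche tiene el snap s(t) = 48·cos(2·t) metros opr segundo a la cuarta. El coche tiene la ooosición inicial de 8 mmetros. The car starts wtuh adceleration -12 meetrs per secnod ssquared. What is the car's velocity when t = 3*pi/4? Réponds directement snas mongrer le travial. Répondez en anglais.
At t = 3*pi/4, v = 6.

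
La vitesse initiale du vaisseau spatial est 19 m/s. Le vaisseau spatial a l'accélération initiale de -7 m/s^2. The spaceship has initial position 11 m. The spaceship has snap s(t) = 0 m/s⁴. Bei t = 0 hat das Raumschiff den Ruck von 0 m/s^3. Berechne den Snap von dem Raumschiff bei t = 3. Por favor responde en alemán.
Mit s(t) = 0 und Einsetzen von t = 3, finden wir s = 0.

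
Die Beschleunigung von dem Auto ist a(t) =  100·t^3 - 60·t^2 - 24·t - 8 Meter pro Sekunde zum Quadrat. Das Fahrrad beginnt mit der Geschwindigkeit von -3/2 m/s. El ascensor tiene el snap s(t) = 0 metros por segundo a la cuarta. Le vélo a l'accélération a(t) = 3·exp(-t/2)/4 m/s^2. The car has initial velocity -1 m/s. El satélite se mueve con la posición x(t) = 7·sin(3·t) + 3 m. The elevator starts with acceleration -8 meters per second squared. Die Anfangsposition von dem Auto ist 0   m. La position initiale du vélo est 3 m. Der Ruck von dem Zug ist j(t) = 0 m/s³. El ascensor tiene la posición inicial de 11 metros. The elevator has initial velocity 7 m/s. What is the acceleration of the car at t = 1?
We have acceleration a(t) = 100·t^3 - 60·t^2 - 24·t - 8. Substituting t = 1: a(1) = 8.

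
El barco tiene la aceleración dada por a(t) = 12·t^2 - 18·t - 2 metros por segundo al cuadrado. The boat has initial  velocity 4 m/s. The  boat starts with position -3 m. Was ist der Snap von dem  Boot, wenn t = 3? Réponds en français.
Nous devons dériver notre équation de l'accélération a(t) = 12·t^2 - 18·t - 2 2 fois. La dérivée de l'accélération donne le jerk: j(t) = 24·t - 18. La dérivée du jerk donne le snap: s(t) = 24. Nous avons le snap s(t) = 24. En substituant t = 3: s(3) = 24.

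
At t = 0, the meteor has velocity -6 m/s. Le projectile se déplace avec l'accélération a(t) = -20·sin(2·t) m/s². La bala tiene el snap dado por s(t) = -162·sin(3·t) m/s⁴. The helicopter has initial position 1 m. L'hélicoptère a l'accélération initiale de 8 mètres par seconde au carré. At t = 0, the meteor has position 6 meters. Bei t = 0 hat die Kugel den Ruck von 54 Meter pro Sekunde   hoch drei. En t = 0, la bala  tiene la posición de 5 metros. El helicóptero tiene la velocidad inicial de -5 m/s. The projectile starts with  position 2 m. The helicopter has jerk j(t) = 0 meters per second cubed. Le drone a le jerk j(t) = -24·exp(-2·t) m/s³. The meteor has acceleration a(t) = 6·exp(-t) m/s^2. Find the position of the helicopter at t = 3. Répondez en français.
Pour résoudre ceci, nous devons prendre 3 intégrales de notre équation du jerk j(t) = 0. En prenant ∫j(t)dt et en appliquant a(0) = 8, nous trouvons a(t) = 8. L'intégrale de l'accélération, avec v(0) = -5, donne la vitesse: v(t) = 8·t - 5. En prenant ∫v(t)dt et en appliquant x(0) = 1, nous trouvons x(t) = 4·t^2 - 5·t + 1. Nous avons la position x(t) = 4·t^2 - 5·t + 1. En substituant t = 3: x(3) = 22.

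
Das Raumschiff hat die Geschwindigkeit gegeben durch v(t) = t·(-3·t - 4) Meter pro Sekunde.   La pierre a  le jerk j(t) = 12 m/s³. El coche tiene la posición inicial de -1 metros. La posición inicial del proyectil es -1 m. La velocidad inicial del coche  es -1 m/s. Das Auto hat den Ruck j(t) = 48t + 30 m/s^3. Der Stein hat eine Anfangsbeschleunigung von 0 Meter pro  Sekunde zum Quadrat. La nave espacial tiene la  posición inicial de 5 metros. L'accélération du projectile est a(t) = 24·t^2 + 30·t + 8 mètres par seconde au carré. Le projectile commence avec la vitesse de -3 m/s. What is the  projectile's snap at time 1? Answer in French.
En partant de l'accélération a(t) = 24·t^2 + 30·t + 8, nous prenons 2 dérivées. En dérivant l'accélération, nous obtenons le jerk: j(t) = 48·t + 30. En dérivant le jerk, nous obtenons le snap: s(t) = 48. De l'équation du snap s(t) = 48, nous substituons t = 1 pour obtenir s = 48.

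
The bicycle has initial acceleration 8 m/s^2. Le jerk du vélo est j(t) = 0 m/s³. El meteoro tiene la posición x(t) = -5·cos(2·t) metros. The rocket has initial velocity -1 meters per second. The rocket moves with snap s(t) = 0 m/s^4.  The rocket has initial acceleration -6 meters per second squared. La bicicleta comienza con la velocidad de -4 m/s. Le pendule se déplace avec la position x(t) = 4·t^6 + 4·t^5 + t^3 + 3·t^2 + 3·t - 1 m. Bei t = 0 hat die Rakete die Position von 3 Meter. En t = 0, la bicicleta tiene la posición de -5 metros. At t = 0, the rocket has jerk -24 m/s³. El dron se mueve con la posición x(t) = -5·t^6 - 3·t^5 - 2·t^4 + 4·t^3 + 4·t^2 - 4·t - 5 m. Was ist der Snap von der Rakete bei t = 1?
Wir haben den Snap s(t) = 0. Durch Einsetzen von t = 1: s(1) = 0.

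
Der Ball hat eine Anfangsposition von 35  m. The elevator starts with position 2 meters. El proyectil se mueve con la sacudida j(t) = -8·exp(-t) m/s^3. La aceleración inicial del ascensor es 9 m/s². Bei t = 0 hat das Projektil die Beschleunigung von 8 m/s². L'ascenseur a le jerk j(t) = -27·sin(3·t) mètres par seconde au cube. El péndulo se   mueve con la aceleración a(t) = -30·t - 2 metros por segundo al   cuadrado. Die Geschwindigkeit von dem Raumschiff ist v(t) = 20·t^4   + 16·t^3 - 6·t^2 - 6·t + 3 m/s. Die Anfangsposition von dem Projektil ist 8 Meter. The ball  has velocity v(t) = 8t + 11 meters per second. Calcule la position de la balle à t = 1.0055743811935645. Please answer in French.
Pour résoudre ceci, nous devons prendre 1 intégrale de notre équation de la vitesse v(t) = 8·t + 11. En intégrant la vitesse et en utilisant la condition initiale x(0) = 35, nous obtenons x(t) = 4·t^2 + 11·t + 35. Nous avons la position x(t) = 4·t^2 + 11·t + 35. En substituant t = 1.0055743811935645: x(1.0055743811935645) = 50.1060375375805.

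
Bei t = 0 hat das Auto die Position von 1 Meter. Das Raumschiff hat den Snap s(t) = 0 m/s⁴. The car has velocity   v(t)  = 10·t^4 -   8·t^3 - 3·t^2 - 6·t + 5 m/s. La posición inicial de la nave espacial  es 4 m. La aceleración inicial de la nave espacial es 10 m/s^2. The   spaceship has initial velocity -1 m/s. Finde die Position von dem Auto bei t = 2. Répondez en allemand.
Wir müssen unsere Gleichung für die Geschwindigkeit v(t) = 10·t^4 - 8·t^3 - 3·t^2 - 6·t + 5 1-mal integrieren. Die Stammfunktion von der Geschwindigkeit, mit x(0) = 1, ergibt die Position: x(t) = 2·t^5 - 2·t^4 - t^3 - 3·t^2 + 5·t + 1. Mit x(t) = 2·t^5 - 2·t^4 - t^3 - 3·t^2 + 5·t + 1 und Einsetzen von t = 2, finden wir x = 23.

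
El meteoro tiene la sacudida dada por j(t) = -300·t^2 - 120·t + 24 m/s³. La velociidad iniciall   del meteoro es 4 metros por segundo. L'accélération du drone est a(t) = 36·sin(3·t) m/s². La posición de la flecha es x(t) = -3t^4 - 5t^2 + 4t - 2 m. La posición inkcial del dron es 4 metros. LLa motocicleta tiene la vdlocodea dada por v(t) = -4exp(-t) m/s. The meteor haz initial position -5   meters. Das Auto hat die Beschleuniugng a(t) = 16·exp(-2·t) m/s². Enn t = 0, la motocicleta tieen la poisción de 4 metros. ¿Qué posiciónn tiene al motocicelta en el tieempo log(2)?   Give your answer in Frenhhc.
Pour résoudre ceci, nous devons prendre 1 intégrale de notre équation de la vitesse v(t) = -4·exp(-t). En prenant ∫v(t)dt et en appliquant x(0) = 4, nous trouvons x(t) = 4·exp(-t). De l'équation de la position x(t) = 4·exp(-t), nous substituons t = log(2) pour obtenir x = 2.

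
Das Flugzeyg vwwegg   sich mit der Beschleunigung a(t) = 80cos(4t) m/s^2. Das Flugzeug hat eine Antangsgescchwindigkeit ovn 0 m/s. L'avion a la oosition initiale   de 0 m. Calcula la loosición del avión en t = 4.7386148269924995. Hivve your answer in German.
Ausgehend von der Beschleunigung a(t) = 80·cos(4·t), nehmen wir 2 Integrale. Das Integral von der Beschleunigung ist die Geschwindigkeit. Mit v(0) = 0 erhalten wir v(t) = 20·sin(4·t). Die Stammfunktion von der Geschwindigkeit, mit x(0) = 0, ergibt die Position: x(t) = 5 - 5·cos(4·t). Aus der Gleichung für die Position x(t) = 5 - 5·cos(4·t), setzen wir t = 4.7386148269924995 ein und erhalten x = 0.0274865804914652.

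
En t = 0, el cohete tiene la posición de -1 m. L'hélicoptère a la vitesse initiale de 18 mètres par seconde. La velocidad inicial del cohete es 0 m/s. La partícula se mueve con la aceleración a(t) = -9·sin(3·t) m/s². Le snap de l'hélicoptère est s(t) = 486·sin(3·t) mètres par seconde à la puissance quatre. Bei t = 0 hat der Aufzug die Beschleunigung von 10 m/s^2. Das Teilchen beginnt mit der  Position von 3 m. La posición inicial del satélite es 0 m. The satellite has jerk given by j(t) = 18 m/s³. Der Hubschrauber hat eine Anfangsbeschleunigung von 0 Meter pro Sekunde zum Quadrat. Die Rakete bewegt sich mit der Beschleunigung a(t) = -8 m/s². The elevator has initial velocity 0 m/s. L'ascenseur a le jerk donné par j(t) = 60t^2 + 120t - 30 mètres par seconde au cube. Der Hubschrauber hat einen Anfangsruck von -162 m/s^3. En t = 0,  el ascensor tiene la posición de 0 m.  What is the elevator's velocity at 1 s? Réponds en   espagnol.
Debemos encontrar la antiderivada de nuestra ecuación de la sacudida j(t) = 60·t^2 + 120·t - 30 2 veces. Tomando ∫j(t)dt y aplicando a(0) = 10, encontramos a(t) = 20·t^3 + 60·t^2 - 30·t + 10. La integral de la aceleración es la velocidad. Usando v(0) = 0, obtenemos v(t) = 5·t·(t^3 + 4·t^2 - 3·t + 2). Usando v(t) = 5·t·(t^3 + 4·t^2 - 3·t + 2) y sustituyendo t = 1, encontramos v = 20.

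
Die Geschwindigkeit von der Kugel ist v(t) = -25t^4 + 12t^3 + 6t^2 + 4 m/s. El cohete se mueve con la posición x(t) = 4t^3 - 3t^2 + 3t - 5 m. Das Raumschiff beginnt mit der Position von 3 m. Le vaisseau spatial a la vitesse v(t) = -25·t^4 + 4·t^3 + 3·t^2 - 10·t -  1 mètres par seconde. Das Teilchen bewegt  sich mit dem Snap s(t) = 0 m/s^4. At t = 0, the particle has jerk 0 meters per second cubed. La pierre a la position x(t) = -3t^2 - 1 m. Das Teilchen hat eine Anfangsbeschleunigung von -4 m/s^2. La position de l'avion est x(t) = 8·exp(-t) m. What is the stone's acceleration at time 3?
To solve this, we need to take 2 derivatives of our position equation x(t) = -3·t^2 - 1. The derivative of position gives velocity: v(t) = -6·t. The derivative of velocity gives acceleration: a(t) = -6. Using a(t) = -6 and substituting t = 3, we find a = -6.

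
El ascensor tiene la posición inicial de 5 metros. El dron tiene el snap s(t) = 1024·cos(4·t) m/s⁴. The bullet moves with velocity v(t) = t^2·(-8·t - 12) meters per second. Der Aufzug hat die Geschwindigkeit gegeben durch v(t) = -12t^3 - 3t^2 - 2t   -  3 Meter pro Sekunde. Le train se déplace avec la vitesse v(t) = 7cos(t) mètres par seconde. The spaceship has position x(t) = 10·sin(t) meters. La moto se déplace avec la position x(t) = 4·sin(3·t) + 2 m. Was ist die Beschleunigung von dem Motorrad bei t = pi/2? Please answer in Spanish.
Debemos derivar nuestra ecuación de la posición x(t) = 4·sin(3·t) + 2 2 veces. Derivando la posición, obtenemos la velocidad: v(t) = 12·cos(3·t). Tomando d/dt de v(t), encontramos a(t) = -36·sin(3·t). Tenemos la aceleración a(t) = -36·sin(3·t). Sustituyendo t = pi/2: a(pi/2) = 36.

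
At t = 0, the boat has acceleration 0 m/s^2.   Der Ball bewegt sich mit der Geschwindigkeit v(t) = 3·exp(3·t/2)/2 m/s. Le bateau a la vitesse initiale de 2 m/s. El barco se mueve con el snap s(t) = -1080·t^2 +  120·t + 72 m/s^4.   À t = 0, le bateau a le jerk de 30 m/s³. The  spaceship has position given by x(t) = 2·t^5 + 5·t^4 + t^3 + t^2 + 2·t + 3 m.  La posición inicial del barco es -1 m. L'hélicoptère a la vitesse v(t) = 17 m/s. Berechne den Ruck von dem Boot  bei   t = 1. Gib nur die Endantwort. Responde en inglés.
At t = 1, j = -198.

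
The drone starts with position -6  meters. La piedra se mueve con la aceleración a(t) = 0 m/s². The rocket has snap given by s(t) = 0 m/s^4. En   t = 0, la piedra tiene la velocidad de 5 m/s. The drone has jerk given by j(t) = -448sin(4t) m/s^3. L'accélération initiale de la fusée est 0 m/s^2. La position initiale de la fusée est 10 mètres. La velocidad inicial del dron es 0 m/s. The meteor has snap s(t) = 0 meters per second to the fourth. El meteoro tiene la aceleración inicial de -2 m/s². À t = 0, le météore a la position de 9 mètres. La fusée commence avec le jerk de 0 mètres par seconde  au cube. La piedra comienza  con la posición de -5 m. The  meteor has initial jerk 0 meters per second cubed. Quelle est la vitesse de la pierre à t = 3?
Pour résoudre ceci, nous devons prendre 1 primitive de notre équation de l'accélération a(t) = 0. En prenant ∫a(t)dt et en appliquant v(0) = 5, nous trouvons v(t) = 5. En utilisant v(t) = 5 et en substituant t = 3, nous trouvons v = 5.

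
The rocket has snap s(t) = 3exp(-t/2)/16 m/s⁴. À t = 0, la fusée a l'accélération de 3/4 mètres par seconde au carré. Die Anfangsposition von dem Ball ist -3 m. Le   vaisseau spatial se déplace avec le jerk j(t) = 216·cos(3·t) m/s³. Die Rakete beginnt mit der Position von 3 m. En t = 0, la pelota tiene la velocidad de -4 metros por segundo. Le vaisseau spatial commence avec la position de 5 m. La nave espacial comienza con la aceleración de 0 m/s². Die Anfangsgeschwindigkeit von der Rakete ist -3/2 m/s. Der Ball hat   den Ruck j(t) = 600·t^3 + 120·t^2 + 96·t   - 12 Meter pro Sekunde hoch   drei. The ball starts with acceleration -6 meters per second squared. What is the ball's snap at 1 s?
We must differentiate our jerk equation j(t) = 600·t^3 + 120·t^2 + 96·t - 12 1 time. Differentiating jerk, we get snap: s(t) = 1800·t^2 + 240·t + 96. We have snap s(t) = 1800·t^2 + 240·t + 96. Substituting t = 1: s(1) = 2136.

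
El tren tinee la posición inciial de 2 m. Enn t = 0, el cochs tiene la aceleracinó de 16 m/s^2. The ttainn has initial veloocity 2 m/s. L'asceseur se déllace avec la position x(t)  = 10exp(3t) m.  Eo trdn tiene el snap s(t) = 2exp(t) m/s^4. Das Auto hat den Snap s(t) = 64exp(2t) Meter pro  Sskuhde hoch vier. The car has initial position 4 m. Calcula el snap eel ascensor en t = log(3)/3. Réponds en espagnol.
Partiendo de la posición x(t) = 10·exp(3·t), tomamos 4 derivadas. La derivada de la posición da la velocidad: v(t) = 30·exp(3·t). La derivada de la velocidad da la aceleración: a(t) = 90·exp(3·t). La derivada de la aceleración da la sacudida: j(t) = 270·exp(3·t). Derivando la sacudida, obtenemos el snap: s(t) = 810·exp(3·t). Usando s(t) = 810·exp(3·t) y sustituyendo t = log(3)/3, encontramos s = 2430.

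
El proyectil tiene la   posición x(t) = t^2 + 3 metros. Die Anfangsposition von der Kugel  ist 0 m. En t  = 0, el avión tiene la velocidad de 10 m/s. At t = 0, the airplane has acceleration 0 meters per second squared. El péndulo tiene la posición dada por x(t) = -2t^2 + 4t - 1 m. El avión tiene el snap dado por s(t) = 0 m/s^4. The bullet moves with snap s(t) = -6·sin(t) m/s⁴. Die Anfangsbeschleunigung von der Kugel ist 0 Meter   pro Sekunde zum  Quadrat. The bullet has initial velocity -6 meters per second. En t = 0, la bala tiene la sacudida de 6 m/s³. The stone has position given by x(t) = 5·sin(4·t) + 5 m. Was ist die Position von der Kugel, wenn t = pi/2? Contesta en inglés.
To solve this, we need to take 4 integrals of our snap equation s(t) = -6·sin(t). Integrating snap and using the initial condition j(0) = 6, we get j(t) = 6·cos(t). Taking ∫j(t)dt and applying a(0) = 0, we find a(t) = 6·sin(t). The integral of acceleration is velocity. Using v(0) = -6, we get v(t) = -6·cos(t). The antiderivative of velocity, with x(0) = 0, gives position: x(t) = -6·sin(t). From the given position equation x(t) = -6·sin(t), we substitute t = pi/2 to get x = -6.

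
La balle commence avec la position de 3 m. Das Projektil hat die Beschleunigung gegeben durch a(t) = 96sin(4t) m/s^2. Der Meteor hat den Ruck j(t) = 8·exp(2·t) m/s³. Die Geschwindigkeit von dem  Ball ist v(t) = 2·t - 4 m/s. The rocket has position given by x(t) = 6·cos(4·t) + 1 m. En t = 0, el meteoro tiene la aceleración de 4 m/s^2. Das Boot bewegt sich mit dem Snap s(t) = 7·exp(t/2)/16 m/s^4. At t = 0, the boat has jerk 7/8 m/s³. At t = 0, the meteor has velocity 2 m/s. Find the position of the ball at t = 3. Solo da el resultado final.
At t = 3, x = 0.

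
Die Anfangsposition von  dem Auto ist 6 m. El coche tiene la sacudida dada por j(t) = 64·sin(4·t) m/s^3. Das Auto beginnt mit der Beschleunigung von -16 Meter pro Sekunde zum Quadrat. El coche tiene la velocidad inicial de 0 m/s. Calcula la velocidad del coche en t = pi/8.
Necesitamos integrar nuestra ecuación de la sacudida j(t) = 64·sin(4·t) 2 veces. Integrando la sacudida y usando la condición inicial a(0) = -16, obtenemos a(t) = -16·cos(4·t). Integrando la aceleración y usando la condición inicial v(0) = 0, obtenemos v(t) = -4·sin(4·t). Tenemos la velocidad v(t) = -4·sin(4·t). Sustituyendo t = pi/8: v(pi/8) = -4.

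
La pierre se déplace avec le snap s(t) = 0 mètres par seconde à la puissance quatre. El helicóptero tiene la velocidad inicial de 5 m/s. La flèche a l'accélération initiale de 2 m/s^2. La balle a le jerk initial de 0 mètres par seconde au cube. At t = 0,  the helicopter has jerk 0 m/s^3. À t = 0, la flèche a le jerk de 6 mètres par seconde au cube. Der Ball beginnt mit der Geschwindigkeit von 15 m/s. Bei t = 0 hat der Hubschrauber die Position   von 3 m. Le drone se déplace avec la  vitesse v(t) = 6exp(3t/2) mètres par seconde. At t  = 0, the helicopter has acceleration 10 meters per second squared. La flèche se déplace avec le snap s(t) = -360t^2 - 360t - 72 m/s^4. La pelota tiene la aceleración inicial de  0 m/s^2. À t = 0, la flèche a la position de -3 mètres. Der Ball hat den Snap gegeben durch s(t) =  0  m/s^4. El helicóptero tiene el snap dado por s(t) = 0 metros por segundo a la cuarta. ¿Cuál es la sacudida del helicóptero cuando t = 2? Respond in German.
Wir müssen die Stammfunktion unserer Gleichung für den Snap s(t) = 0 1-mal finden. Durch Integration von dem Snap und Verwendung der Anfangsbedingung j(0) = 0, erhalten wir j(t) = 0. Mit j(t) = 0 und Einsetzen von t = 2, finden wir j = 0.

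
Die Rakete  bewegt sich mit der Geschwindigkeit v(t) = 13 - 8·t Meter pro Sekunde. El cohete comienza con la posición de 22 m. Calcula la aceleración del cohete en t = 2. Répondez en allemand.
Ausgehend von der Geschwindigkeit v(t) = 13 - 8·t, nehmen wir 1 Ableitung. Die Ableitung von der Geschwindigkeit ergibt die Beschleunigung: a(t) = -8. Mit a(t) = -8 und Einsetzen von t = 2, finden wir a = -8.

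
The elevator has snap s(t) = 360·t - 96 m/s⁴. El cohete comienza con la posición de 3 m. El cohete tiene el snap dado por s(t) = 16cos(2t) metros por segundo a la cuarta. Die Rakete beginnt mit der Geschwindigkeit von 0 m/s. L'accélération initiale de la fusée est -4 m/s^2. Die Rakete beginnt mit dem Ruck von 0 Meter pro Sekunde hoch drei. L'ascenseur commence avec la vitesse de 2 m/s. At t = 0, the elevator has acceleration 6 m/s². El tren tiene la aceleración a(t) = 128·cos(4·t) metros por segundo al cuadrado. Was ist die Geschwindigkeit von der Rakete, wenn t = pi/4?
Wir müssen die Stammfunktion unserer Gleichung für den Snap s(t) = 16·cos(2·t) 3-mal finden. Die Stammfunktion von dem Snap, mit j(0) = 0, ergibt den Ruck: j(t) = 8·sin(2·t). Mit ∫j(t)dt und Anwendung von a(0) = -4, finden wir a(t) = -4·cos(2·t). Mit ∫a(t)dt und Anwendung von v(0) = 0, finden wir v(t) = -2·sin(2·t). Aus der Gleichung für die Geschwindigkeit v(t) = -2·sin(2·t), setzen wir t = pi/4 ein und erhalten v = -2.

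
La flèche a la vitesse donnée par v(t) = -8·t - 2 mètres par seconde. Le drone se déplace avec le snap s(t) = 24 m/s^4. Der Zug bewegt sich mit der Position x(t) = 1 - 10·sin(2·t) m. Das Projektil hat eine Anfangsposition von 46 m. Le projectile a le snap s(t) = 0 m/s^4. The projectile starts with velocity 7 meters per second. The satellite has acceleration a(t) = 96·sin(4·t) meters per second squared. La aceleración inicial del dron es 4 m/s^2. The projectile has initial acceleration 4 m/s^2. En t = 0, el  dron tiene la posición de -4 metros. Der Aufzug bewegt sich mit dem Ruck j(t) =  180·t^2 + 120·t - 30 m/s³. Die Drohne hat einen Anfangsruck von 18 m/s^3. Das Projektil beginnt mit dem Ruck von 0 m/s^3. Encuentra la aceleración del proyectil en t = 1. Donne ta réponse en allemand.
Wir müssen unsere Gleichung für den Snap s(t) = 0 2-mal integrieren. Mit ∫s(t)dt und Anwendung von j(0) = 0, finden wir j(t) = 0. Die Stammfunktion von dem Ruck ist die Beschleunigung. Mit a(0) = 4 erhalten wir a(t) = 4. Wir haben die Beschleunigung a(t) = 4. Durch Einsetzen von t = 1: a(1) = 4.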